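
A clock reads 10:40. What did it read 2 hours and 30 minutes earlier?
Starting time: 10:40 = 640 total minutes past 12:00
Subtracting: 2 hours and 30 minutes = 150 minutes
640 - 150 = 490 minutes
= 8 hours and 10 minutes past 12:00 = 8:10

Final answer: 8:10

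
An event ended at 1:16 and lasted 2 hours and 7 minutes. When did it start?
Starting time: 1:16 = 76 total minutes past 12:00
Subtracting: 2 hours and 7 minutes = 127 minutes
76 - 127 = -51 (negative, add 12 hours = 720) = 669 minutes
= 11 hours and 9 minutes past 12:00 = 11:09

Final answer: 11:09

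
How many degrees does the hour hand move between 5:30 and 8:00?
The hour hand moves 0.5 degrees per minute.
Time elapsed: 8:00 - 5:30 = 150 minutes
Angular displacement: 150 x 0.5 = 75 degrees

Final answer: 75 degrees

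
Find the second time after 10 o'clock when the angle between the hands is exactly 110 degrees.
At t minutes past 10:00, the hour hand is at 30 x 10 + 0.5t degrees and the minute hand is at 6t degrees.
The smaller angle between them is 110 degrees when |30H - 5.5t| = 110 or |30H - 5.5t| = 250.
With H = 10, solve 30 x 10 - 5.5t = +/- target for each target:
  t = (30 x 10 - 110) / 5.5 = 34.55
  t = (30 x 10 + 110) / 5.5 = 74.55 (outside (0, 60))
  t = (30 x 10 - 250) / 5.5 = 9.09
  t = (30 x 10 + 250) / 5.5 = 100 (outside (0, 60))
Valid solutions in (0, 60): {9.09, 34.55} minutes.
The second occurrence is t = 34.55 minutes.
The hands form a 110-degree angle at 34.55 minutes past 10:00.

Final answer: 34.55 minutes past 10:00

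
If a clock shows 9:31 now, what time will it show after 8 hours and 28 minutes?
Starting time: 9:31
Adding 28 minutes to 31 minutes: 31 + 28 = 59 minutes
Adding 8 hours: 9 + 8 = 17 - 12 = 5
Final time: 5:59

Final answer: 5:59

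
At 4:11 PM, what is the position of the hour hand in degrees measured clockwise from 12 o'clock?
The hour hand moves 30 degrees per hour and 0.5 degrees per minute.
At 4:11: (4) x 30 + 11 x 0.5 = 120 + 5.5 = 125.5 degrees

Final answer: 125.5 degrees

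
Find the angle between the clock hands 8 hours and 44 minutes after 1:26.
First find the time 8 hours and 44 minutes after 1:26.
Total minutes: 1 x 60 + 26 + 8 x 60 + 44 = 610.
610 mod 720 = 610 minutes = 10:10.
Now compute the angle at 10:10:
Hour hand: 10 x 30 + 10 x 0.5 = 305 degrees
Minute hand: 10 x 6 = 60 degrees
Difference: |305 - 60| = 245 degrees
Smaller angle: 360 - 245 = 115 degrees

Final answer: 115 degrees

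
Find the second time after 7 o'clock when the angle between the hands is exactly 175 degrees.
At t minutes past 7:00, the hour hand is at 30 x 7 + 0.5t degrees and the minute hand is at 6t degrees.
The smaller angle between them is 175 degrees when |30H - 5.5t| = 175 or |30H - 5.5t| = 185.
With H = 7, solve 30 x 7 - 5.5t = +/- target for each target:
  t = (30 x 7 - 175) / 5.5 = 6.36
  t = (30 x 7 + 175) / 5.5 = 70 (outside (0, 60))
  t = (30 x 7 - 185) / 5.5 = 4.55
  t = (30 x 7 + 185) / 5.5 = 71.82 (outside (0, 60))
Valid solutions in (0, 60): {4.55, 6.36} minutes.
The second occurrence is t = 6.36 minutes.
The hands form a 175-degree angle at 6.36 minutes past 7:00.

Final answer: 6.36 minutes past 7:00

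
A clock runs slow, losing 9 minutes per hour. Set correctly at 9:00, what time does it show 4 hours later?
For every 60 true minutes, the faulty clock advances 60 - 9 = 51 minutes.
True elapsed: 4 hours = 240 minutes.
Faulty clock advances: 240 x 51/60 = 204 minutes (drift: 36 minutes behind).
Shown time: 9:00 + 204 minutes = 12:24.

Final answer: 12:24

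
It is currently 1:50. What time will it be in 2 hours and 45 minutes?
Starting time: 1:50
Adding 45 minutes to 50 minutes: 50 + 45 = 95 minutes = 1 hour and 35 minutes
Adding 2 hours: 1 + 2 + 1 (carry) = 4
Final time: 4:35

Final answer: 4:35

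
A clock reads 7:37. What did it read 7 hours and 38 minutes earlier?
Starting time: 7:37 = 457 total minutes past 12:00
Subtracting: 7 hours and 38 minutes = 458 minutes
457 - 458 = -1 (negative, add 12 hours = 720) = 719 minutes
= 11 hours and 59 minutes past 12:00 = 11:59

Final answer: 11:59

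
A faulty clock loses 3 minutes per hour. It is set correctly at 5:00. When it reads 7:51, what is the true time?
For every 60 true minutes, the faulty clock advances 57 minutes, so 1 faulty-clock minute corresponds to 60/57 true minutes.
From 5:00 to 7:51 on the faulty dial is 171 minutes.
True elapsed: 171 x 60/57 = 180 minutes = 3 hours.
True time: 5:00 + 3 hours = 8:00.

Final answer: 8:00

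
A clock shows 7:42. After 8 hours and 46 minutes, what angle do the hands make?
First find the time 8 hours and 46 minutes after 7:42.
Total minutes: 7 x 60 + 42 + 8 x 60 + 46 = 988.
988 mod 720 = 268 minutes = 4:28.
Now compute the angle at 4:28:
Hour hand: 4 x 30 + 28 x 0.5 = 134 degrees
Minute hand: 28 x 6 = 168 degrees
Difference: |134 - 168| = 34 degrees
The angle is 34 degrees

Final answer: 34 degrees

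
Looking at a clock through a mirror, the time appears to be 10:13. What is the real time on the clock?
Reflection across the vertical (12-6) axis maps a hand at angle A degrees to (360 - A) degrees, which sends a reading of T minutes past 12:00 to (720 - T) minutes past 12:00.
Mirror reads 10:13 = 613 minutes past 12:00.
Actual time: (720 - 613) mod 720 = 107 minutes = 1:47.

Final answer: 1:47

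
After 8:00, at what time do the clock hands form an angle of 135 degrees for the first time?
At t minutes past 8:00, the hour hand is at 30 x 8 + 0.5t degrees and the minute hand is at 6t degrees.
The smaller angle between them is 135 degrees when |30H - 5.5t| = 135 or |30H - 5.5t| = 225.
With H = 8, solve 30 x 8 - 5.5t = +/- target for each target:
  t = (30 x 8 - 135) / 5.5 = 19.09
  t = (30 x 8 + 135) / 5.5 = 68.18 (outside (0, 60))
  t = (30 x 8 - 225) / 5.5 = 2.73
  t = (30 x 8 + 225) / 5.5 = 84.55 (outside (0, 60))
Valid solutions in (0, 60): {2.73, 19.09} minutes.
The first occurrence is t = 2.73 minutes.
The hands form a 135-degree angle at 2.73 minutes past 8:00.

Final answer: 2.73 minutes past 8:00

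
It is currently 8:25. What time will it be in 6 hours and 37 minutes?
Starting time: 8:25
Adding 37 minutes to 25 minutes: 25 + 37 = 62 minutes = 1 hour and 2 minutes
Adding 6 hours: 8 + 6 + 1 (carry) = 15 - 12 = 3
Final time: 3:02

Final answer: 3:02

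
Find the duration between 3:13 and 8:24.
From 3:13 to 8:24:
(8 x 60 + 24) - (3 x 60 + 13) = 504 - 193 = 311 minutes
= 5 hours and 11 minutes

Final answer: 5 hours and 11 minutes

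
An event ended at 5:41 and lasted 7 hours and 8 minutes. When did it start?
Starting time: 5:41 = 341 total minutes past 12:00
Subtracting: 7 hours and 8 minutes = 428 minutes
341 - 428 = -87 (negative, add 12 hours = 720) = 633 minutes
= 10 hours and 33 minutes past 12:00 = 10:33

Final answer: 10:33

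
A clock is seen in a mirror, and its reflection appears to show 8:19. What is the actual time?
Reflection across the vertical (12-6) axis maps a hand at angle A degrees to (360 - A) degrees, which sends a reading of T minutes past 12:00 to (720 - T) minutes past 12:00.
Mirror reads 8:19 = 499 minutes past 12:00.
Actual time: (720 - 499) mod 720 = 221 minutes = 3:41.

Final answer: 3:41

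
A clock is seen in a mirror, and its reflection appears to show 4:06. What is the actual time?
Reflection across the vertical (12-6) axis maps a hand at angle A degrees to (360 - A) degrees, which sends a reading of T minutes past 12:00 to (720 - T) minutes past 12:00.
Mirror reads 4:06 = 246 minutes past 12:00.
Actual time: (720 - 246) mod 720 = 474 minutes = 7:54.

Final answer: 7:54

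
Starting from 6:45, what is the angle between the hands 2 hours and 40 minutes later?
First find the time 2 hours and 40 minutes after 6:45.
Total minutes: 6 x 60 + 45 + 2 x 60 + 40 = 565.
565 mod 720 = 565 minutes = 9:25.
Now compute the angle at 9:25:
Hour hand: 9 x 30 + 25 x 0.5 = 282.5 degrees
Minute hand: 25 x 6 = 150 degrees
Difference: |282.5 - 150| = 132.5 degrees
The angle is 132.5 degrees

Final answer: 132.5 degrees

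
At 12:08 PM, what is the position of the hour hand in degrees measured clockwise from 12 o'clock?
The hour hand moves 30 degrees per hour and 0.5 degrees per minute.
At 12:08: (0) x 30 + 8 x 0.5 = 0 + 4 = 4 degrees

Final answer: 4 degrees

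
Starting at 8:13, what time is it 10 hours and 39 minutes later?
Starting time: 8:13
Adding 39 minutes to 13 minutes: 13 + 39 = 52 minutes
Adding 10 hours: 8 + 10 = 18 - 12 = 6
Final time: 6:52

Final answer: 6:52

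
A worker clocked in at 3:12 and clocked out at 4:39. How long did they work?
From 3:12 to 4:39:
(4 x 60 + 39) - (3 x 60 + 12) = 279 - 192 = 87 minutes
= 1 hour and 27 minutes

Final answer: 1 hour and 27 minutes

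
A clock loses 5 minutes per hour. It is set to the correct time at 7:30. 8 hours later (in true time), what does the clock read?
For every 60 true minutes, the faulty clock advances 60 - 5 = 55 minutes.
True elapsed: 8 hours = 480 minutes.
Faulty clock advances: 480 x 55/60 = 440 minutes (drift: 40 minutes behind).
Shown time: 7:30 + 440 minutes = 2:50.

Final answer: 2:50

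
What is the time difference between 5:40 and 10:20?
From 5:40 to 10:20:
(10 x 60 + 20) - (5 x 60 + 40) = 620 - 340 = 280 minutes
= 4 hours and 40 minutes

Final answer: 4 hours and 40 minutes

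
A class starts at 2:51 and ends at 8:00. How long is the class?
From 2:51 to 8:00:
(8 x 60 + 0) - (2 x 60 + 51) = 480 - 171 = 309 minutes
= 5 hours and 9 minutes

Final answer: 5 hours and 9 minutes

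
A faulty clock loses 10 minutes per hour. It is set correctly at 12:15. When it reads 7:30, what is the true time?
For every 60 true minutes, the faulty clock advances 50 minutes, so 1 faulty-clock minute corresponds to 60/50 true minutes.
From 12:15 to 7:30 on the faulty dial is 435 minutes.
True elapsed: 435 x 60/50 = 522 minutes = 8 hours and 42 minutes.
True time: 12:15 + 8 hours and 42 minutes = 8:57.

Final answer: 8:57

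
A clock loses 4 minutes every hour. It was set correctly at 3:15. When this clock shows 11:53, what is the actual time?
For every 60 true minutes, the faulty clock advances 56 minutes, so 1 faulty-clock minute corresponds to 60/56 true minutes.
From 3:15 to 11:53 on the faulty dial is 518 minutes.
True elapsed: 518 x 60/56 = 555 minutes = 9 hours and 15 minutes.
True time: 3:15 + 9 hours and 15 minutes = 12:30.

Final answer: 12:30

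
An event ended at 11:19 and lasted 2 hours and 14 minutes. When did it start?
Starting time: 11:19 = 679 total minutes past 12:00
Subtracting: 2 hours and 14 minutes = 134 minutes
679 - 134 = 545 minutes
= 9 hours and 5 minutes past 12:00 = 9:05

Final answer: 9:05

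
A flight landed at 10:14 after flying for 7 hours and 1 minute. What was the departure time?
Starting time: 10:14 = 614 total minutes past 12:00
Subtracting: 7 hours and 1 minute = 421 minutes
614 - 421 = 193 minutes
= 3 hours and 13 minutes past 12:00 = 3:13

Final answer: 3:13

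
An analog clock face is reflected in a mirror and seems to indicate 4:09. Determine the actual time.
Reflection across the vertical (12-6) axis maps a hand at angle A degrees to (360 - A) degrees, which sends a reading of T minutes past 12:00 to (720 - T) minutes past 12:00.
Mirror reads 4:09 = 249 minutes past 12:00.
Actual time: (720 - 249) mod 720 = 471 minutes = 7:51.

Final answer: 7:51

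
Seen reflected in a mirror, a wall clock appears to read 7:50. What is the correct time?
Reflection across the vertical (12-6) axis maps a hand at angle A degrees to (360 - A) degrees, which sends a reading of T minutes past 12:00 to (720 - T) minutes past 12:00.
Mirror reads 7:50 = 470 minutes past 12:00.
Actual time: (720 - 470) mod 720 = 250 minutes = 4:10.

Final answer: 4:10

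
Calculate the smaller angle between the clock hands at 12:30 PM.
Hour hand position: 0 x 30 + 30 x 0.5 = 15 degrees
Minute hand position: 30 x 6 = 180 degrees
Difference: |15 - 180| = 165 degrees
The angle between the hands is 165 degrees

Final answer: 165 degrees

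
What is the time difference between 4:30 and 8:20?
From 4:30 to 8:20:
(8 x 60 + 20) - (4 x 60 + 30) = 500 - 270 = 230 minutes
= 3 hours and 50 minutes

Final answer: 3 hours and 50 minutes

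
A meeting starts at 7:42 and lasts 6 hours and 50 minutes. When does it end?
Starting time: 7:42
Adding 50 minutes to 42 minutes: 42 + 50 = 92 minutes = 1 hour and 32 minutes
Adding 6 hours: 7 + 6 + 1 (carry) = 14 - 12 = 2
Final time: 2:32

Final answer: 2:32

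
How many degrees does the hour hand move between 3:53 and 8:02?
The hour hand moves 0.5 degrees per minute.
Time elapsed: 8:02 - 3:53 = 249 minutes
Angular displacement: 249 x 0.5 = 124.5 degrees

Final answer: 124.5 degrees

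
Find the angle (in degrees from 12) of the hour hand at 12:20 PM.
The hour hand moves 30 degrees per hour and 0.5 degrees per minute.
At 12:20: (0) x 30 + 20 x 0.5 = 0 + 10 = 10 degrees

Final answer: 10 degrees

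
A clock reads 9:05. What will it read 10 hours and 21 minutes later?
Starting time: 9:05
Adding 21 minutes to 5 minutes: 5 + 21 = 26 minutes
Adding 10 hours: 9 + 10 = 19 - 12 = 7
Final time: 7:26

Final answer: 7:26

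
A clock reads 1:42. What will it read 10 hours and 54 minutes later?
Starting time: 1:42
Adding 54 minutes to 42 minutes: 42 + 54 = 96 minutes = 1 hour and 36 minutes
Adding 10 hours: 1 + 10 + 1 (carry) = 12
Final time: 12:36

Final answer: 12:36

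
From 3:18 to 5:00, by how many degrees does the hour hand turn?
The hour hand moves 0.5 degrees per minute.
Time elapsed: 5:00 - 3:18 = 102 minutes
Angular displacement: 102 x 0.5 = 51 degrees

Final answer: 51 degrees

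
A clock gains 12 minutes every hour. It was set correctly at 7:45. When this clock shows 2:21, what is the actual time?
For every 60 true minutes, the faulty clock advances 72 minutes, so 1 faulty-clock minute corresponds to 60/72 true minutes.
From 7:45 to 2:21 on the faulty dial is 396 minutes.
True elapsed: 396 x 60/72 = 330 minutes = 5 hours and 30 minutes.
True time: 7:45 + 5 hours and 30 minutes = 1:15.

Final answer: 1:15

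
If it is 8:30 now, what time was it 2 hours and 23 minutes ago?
Starting time: 8:30 = 510 total minutes past 12:00
Subtracting: 2 hours and 23 minutes = 143 minutes
510 - 143 = 367 minutes
= 6 hours and 7 minutes past 12:00 = 6:07

Final answer: 6:07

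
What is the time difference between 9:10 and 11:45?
From 9:10 to 11:45:
(11 x 60 + 45) - (9 x 60 + 10) = 705 - 550 = 155 minutes
= 2 hours and 35 minutes

Final answer: 2 hours and 35 minutes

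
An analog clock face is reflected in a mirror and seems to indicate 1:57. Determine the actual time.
Reflection across the vertical (12-6) axis maps a hand at angle A degrees to (360 - A) degrees, which sends a reading of T minutes past 12:00 to (720 - T) minutes past 12:00.
Mirror reads 1:57 = 117 minutes past 12:00.
Actual time: (720 - 117) mod 720 = 603 minutes = 10:03.

Final answer: 10:03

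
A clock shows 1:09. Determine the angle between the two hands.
Hour hand position: 1 x 30 + 9 x 0.5 = 34.5 degrees
Minute hand position: 9 x 6 = 54 degrees
Difference: |34.5 - 54| = 19.5 degrees
The angle between the hands is 19.5 degrees

Final answer: 19.5 degrees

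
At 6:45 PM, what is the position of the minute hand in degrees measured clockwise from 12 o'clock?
The minute hand moves 6 degrees per minute.
At 6:45: 45 x 6 = 270 degrees

Final answer: 270 degrees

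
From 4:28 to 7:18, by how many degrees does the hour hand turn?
The hour hand moves 0.5 degrees per minute.
Time elapsed: 7:18 - 4:28 = 170 minutes
Angular displacement: 170 x 0.5 = 85 degrees

Final answer: 85 degrees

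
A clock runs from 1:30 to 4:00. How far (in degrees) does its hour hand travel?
The hour hand moves 0.5 degrees per minute.
Time elapsed: 4:00 - 1:30 = 150 minutes
Angular displacement: 150 x 0.5 = 75 degrees

Final answer: 75 degrees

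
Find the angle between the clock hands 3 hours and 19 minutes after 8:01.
First find the time 3 hours and 19 minutes after 8:01.
Total minutes: 8 x 60 + 1 + 3 x 60 + 19 = 680.
680 mod 720 = 680 minutes = 11:20.
Now compute the angle at 11:20:
Hour hand: 11 x 30 + 20 x 0.5 = 340 degrees
Minute hand: 20 x 6 = 120 degrees
Difference: |340 - 120| = 220 degrees
Smaller angle: 360 - 220 = 140 degrees

Final answer: 140 degrees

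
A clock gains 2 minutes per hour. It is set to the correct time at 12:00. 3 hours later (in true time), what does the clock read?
For every 60 true minutes, the faulty clock advances 60 + 2 = 62 minutes.
True elapsed: 3 hours = 180 minutes.
Faulty clock advances: 180 x 62/60 = 186 minutes (drift: 6 minutes ahead).
Shown time: 12:00 + 186 minutes = 3:06.

Final answer: 3:06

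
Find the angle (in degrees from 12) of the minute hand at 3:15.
The minute hand moves 6 degrees per minute.
At 3:15: 15 x 6 = 90 degrees

Final answer: 90 degrees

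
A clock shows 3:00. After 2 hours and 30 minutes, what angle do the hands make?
First find the time 2 hours and 30 minutes after 3:00.
Total minutes: 3 x 60 + 0 + 2 x 60 + 30 = 330.
330 mod 720 = 330 minutes = 5:30.
Now compute the angle at 5:30:
Hour hand: 5 x 30 + 30 x 0.5 = 165 degrees
Minute hand: 30 x 6 = 180 degrees
Difference: |165 - 180| = 15 degrees
The angle is 15 degrees

Final answer: 15 degrees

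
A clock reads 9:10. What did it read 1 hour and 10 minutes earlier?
Starting time: 9:10 = 550 total minutes past 12:00
Subtracting: 1 hour and 10 minutes = 70 minutes
550 - 70 = 480 minutes
= 8 hours past 12:00 = 8:00

Final answer: 8:00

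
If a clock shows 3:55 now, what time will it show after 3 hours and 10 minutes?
Starting time: 3:55
Adding 10 minutes to 55 minutes: 55 + 10 = 65 minutes = 1 hour and 5 minutes
Adding 3 hours: 3 + 3 + 1 (carry) = 7
Final time: 7:05

Final answer: 7:05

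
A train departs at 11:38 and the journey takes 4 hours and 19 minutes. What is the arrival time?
Starting time: 11:38
Adding 19 minutes to 38 minutes: 38 + 19 = 57 minutes
Adding 4 hours: 11 + 4 = 15 - 12 = 3
Final time: 3:57

Final answer: 3:57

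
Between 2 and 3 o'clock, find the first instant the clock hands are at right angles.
At t minutes past 2:00, the hour hand is at 30 x 2 + 0.5t degrees and the minute hand is at 6t degrees.
The smaller angle between them is 90 degrees when |30H - 5.5t| = 90 or |30H - 5.5t| = 270.
With H = 2, solve 30 x 2 - 5.5t = +/- target for each target:
  t = (30 x 2 - 90) / 5.5 = -5.45 (outside (0, 60))
  t = (30 x 2 + 90) / 5.5 = 27.27
  t = (30 x 2 - 270) / 5.5 = -38.18 (outside (0, 60))
  t = (30 x 2 + 270) / 5.5 = 60 (outside (0, 60))
Valid solutions in (0, 60): {27.27} minutes.
First occurrence: t = 27.27 minutes.
The hands are at right angles at 27.27 minutes past 2:00.

Final answer: 27.27 minutes past 2:00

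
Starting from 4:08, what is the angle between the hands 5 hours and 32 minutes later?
First find the time 5 hours and 32 minutes after 4:08.
Total minutes: 4 x 60 + 8 + 5 x 60 + 32 = 580.
580 mod 720 = 580 minutes = 9:40.
Now compute the angle at 9:40:
Hour hand: 9 x 30 + 40 x 0.5 = 290 degrees
Minute hand: 40 x 6 = 240 degrees
Difference: |290 - 240| = 50 degrees
The angle is 50 degrees

Final answer: 50 degrees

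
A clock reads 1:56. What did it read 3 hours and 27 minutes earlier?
Starting time: 1:56 = 116 total minutes past 12:00
Subtracting: 3 hours and 27 minutes = 207 minutes
116 - 207 = -91 (negative, add 12 hours = 720) = 629 minutes
= 10 hours and 29 minutes past 12:00 = 10:29

Final answer: 10:29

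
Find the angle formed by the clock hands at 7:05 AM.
Hour hand position: 7 x 30 + 5 x 0.5 = 212.5 degrees
Minute hand position: 5 x 6 = 30 degrees
Difference: |212.5 - 30| = 182.5 degrees
Since 182.5 > 180, the smaller angle is 360 - 182.5 = 177.5 degrees

Final answer: 177.5 degrees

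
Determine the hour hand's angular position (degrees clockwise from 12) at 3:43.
The hour hand moves 30 degrees per hour and 0.5 degrees per minute.
At 3:43: (3) x 30 + 43 x 0.5 = 90 + 21.5 = 111.5 degrees

Final answer: 111.5 degrees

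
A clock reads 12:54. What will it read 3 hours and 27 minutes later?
Starting time: 12:54
Adding 27 minutes to 54 minutes: 54 + 27 = 81 minutes = 1 hour and 21 minutes
Adding 3 hours: 12 + 3 + 1 (carry) = 16 - 12 = 4
Final time: 4:21

Final answer: 4:21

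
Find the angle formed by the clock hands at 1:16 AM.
Hour hand position: 1 x 30 + 16 x 0.5 = 38 degrees
Minute hand position: 16 x 6 = 96 degrees
Difference: |38 - 96| = 58 degrees
The angle between the hands is 58 degrees

Final answer: 58 degrees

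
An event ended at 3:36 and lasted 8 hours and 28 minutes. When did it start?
Starting time: 3:36 = 216 total minutes past 12:00
Subtracting: 8 hours and 28 minutes = 508 minutes
216 - 508 = -292 (negative, add 12 hours = 720) = 428 minutes
= 7 hours and 8 minutes past 12:00 = 7:08

Final answer: 7:08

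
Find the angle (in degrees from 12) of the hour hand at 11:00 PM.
The hour hand moves 30 degrees per hour and 0.5 degrees per minute.
At 11:00: (11) x 30 + 0 x 0.5 = 330 + 0 = 330 degrees

Final answer: 330 degrees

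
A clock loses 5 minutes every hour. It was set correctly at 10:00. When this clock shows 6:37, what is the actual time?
For every 60 true minutes, the faulty clock advances 55 minutes, so 1 faulty-clock minute corresponds to 60/55 true minutes.
From 10:00 to 6:37 on the faulty dial is 517 minutes.
True elapsed: 517 x 60/55 = 564 minutes = 9 hours and 24 minutes.
True time: 10:00 + 9 hours and 24 minutes = 7:24.

Final answer: 7:24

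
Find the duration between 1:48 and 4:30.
From 1:48 to 4:30:
(4 x 60 + 30) - (1 x 60 + 48) = 270 - 108 = 162 minutes
= 2 hours and 42 minutes

Final answer: 2 hours and 42 minutes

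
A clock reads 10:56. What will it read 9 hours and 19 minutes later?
Starting time: 10:56
Adding 19 minutes to 56 minutes: 56 + 19 = 75 minutes = 1 hour and 15 minutes
Adding 9 hours: 10 + 9 + 1 (carry) = 20 - 12 = 8
Final time: 8:15

Final answer: 8:15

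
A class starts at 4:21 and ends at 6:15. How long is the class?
From 4:21 to 6:15:
(6 x 60 + 15) - (4 x 60 + 21) = 375 - 261 = 114 minutes
= 1 hour and 54 minutes

Final answer: 1 hour and 54 minutes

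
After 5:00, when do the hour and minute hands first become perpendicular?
At t minutes past 5:00, the hour hand is at 30 x 5 + 0.5t degrees and the minute hand is at 6t degrees.
The smaller angle between them is 90 degrees when |30H - 5.5t| = 90 or |30H - 5.5t| = 270.
With H = 5, solve 30 x 5 - 5.5t = +/- target for each target:
  t = (30 x 5 - 90) / 5.5 = 10.91
  t = (30 x 5 + 90) / 5.5 = 43.64
  t = (30 x 5 - 270) / 5.5 = -21.82 (outside (0, 60))
  t = (30 x 5 + 270) / 5.5 = 76.36 (outside (0, 60))
Valid solutions in (0, 60): {10.91, 43.64} minutes.
First occurrence: t = 10.91 minutes.
The hands are at right angles at 10.91 minutes past 5:00.

Final answer: 10.91 minutes past 5:00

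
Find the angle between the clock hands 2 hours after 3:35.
First find the time 2 hours after 3:35.
Total minutes: 3 x 60 + 35 + 2 x 60 + 0 = 335.
335 mod 720 = 335 minutes = 5:35.
Now compute the angle at 5:35:
Hour hand: 5 x 30 + 35 x 0.5 = 167.5 degrees
Minute hand: 35 x 6 = 210 degrees
Difference: |167.5 - 210| = 42.5 degrees
The angle is 42.5 degrees

Final answer: 42.5 degrees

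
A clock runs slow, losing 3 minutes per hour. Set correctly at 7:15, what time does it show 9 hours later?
For every 60 true minutes, the faulty clock advances 60 - 3 = 57 minutes.
True elapsed: 9 hours = 540 minutes.
Faulty clock advances: 540 x 57/60 = 513 minutes (drift: 27 minutes behind).
Shown time: 7:15 + 513 minutes = 3:48.

Final answer: 3:48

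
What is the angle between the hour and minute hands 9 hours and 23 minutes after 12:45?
First find the time 9 hours and 23 minutes after 12:45.
Total minutes: 12 x 60 + 45 + 9 x 60 + 23 = 1328.
1328 mod 720 = 608 minutes = 10:08.
Now compute the angle at 10:08:
Hour hand: 10 x 30 + 8 x 0.5 = 304 degrees
Minute hand: 8 x 6 = 48 degrees
Difference: |304 - 48| = 256 degrees
Smaller angle: 360 - 256 = 104 degrees

Final answer: 104 degrees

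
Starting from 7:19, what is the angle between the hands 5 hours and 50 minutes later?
First find the time 5 hours and 50 minutes after 7:19.
Total minutes: 7 x 60 + 19 + 5 x 60 + 50 = 789.
789 mod 720 = 69 minutes = 1:09.
Now compute the angle at 1:09:
Hour hand: 1 x 30 + 9 x 0.5 = 34.5 degrees
Minute hand: 9 x 6 = 54 degrees
Difference: |34.5 - 54| = 19.5 degrees
The angle is 19.5 degrees

Final answer: 19.5 degrees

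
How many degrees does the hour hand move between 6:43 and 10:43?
The hour hand moves 0.5 degrees per minute.
Time elapsed: 10:43 - 6:43 = 240 minutes
Angular displacement: 240 x 0.5 = 120 degrees

Final answer: 120 degrees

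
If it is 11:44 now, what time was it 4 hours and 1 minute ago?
Starting time: 11:44 = 704 total minutes past 12:00
Subtracting: 4 hours and 1 minute = 241 minutes
704 - 241 = 463 minutes
= 7 hours and 43 minutes past 12:00 = 7:43

Final answer: 7:43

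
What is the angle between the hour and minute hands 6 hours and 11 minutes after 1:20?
First find the time 6 hours and 11 minutes after 1:20.
Total minutes: 1 x 60 + 20 + 6 x 60 + 11 = 451.
451 mod 720 = 451 minutes = 7:31.
Now compute the angle at 7:31:
Hour hand: 7 x 30 + 31 x 0.5 = 225.5 degrees
Minute hand: 31 x 6 = 186 degrees
Difference: |225.5 - 186| = 39.5 degrees
The angle is 39.5 degrees

Final answer: 39.5 degrees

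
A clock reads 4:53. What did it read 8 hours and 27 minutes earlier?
Starting time: 4:53 = 293 total minutes past 12:00
Subtracting: 8 hours and 27 minutes = 507 minutes
293 - 507 = -214 (negative, add 12 hours = 720) = 506 minutes
= 8 hours and 26 minutes past 12:00 = 8:26

Final answer: 8:26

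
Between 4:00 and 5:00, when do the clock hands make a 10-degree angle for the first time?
At t minutes past 4:00, the hour hand is at 30 x 4 + 0.5t degrees and the minute hand is at 6t degrees.
The smaller angle between them is 10 degrees when |30H - 5.5t| = 10 or |30H - 5.5t| = 350.
With H = 4, solve 30 x 4 - 5.5t = +/- target for each target:
  t = (30 x 4 - 10) / 5.5 = 20
  t = (30 x 4 + 10) / 5.5 = 23.64
  t = (30 x 4 - 350) / 5.5 = -41.82 (outside (0, 60))
  t = (30 x 4 + 350) / 5.5 = 85.45 (outside (0, 60))
Valid solutions in (0, 60): {20, 23.64} minutes.
The first occurrence is t = 20 minutes.
The hands form a 10-degree angle at 20 minutes past 4:00.

Final answer: 20 minutes past 4:00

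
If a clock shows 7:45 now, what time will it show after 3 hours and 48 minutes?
Starting time: 7:45
Adding 48 minutes to 45 minutes: 45 + 48 = 93 minutes = 1 hour and 33 minutes
Adding 3 hours: 7 + 3 + 1 (carry) = 11
Final time: 11:33

Final answer: 11:33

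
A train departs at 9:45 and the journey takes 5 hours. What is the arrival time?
Starting time: 9:45
Adding 0 minutes to 45 minutes: 45 + 0 = 45 minutes
Adding 5 hours: 9 + 5 = 14 - 12 = 2
Final time: 2:45

Final answer: 2:45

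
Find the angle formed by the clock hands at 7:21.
Hour hand position: 7 x 30 + 21 x 0.5 = 220.5 degrees
Minute hand position: 21 x 6 = 126 degrees
Difference: |220.5 - 126| = 94.5 degrees
The angle between the hands is 94.5 degrees

Final answer: 94.5 degrees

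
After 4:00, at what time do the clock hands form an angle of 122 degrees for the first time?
At t minutes past 4:00, the hour hand is at 30 x 4 + 0.5t degrees and the minute hand is at 6t degrees.
The smaller angle between them is 122 degrees when |30H - 5.5t| = 122 or |30H - 5.5t| = 238.
With H = 4, solve 30 x 4 - 5.5t = +/- target for each target:
  t = (30 x 4 - 122) / 5.5 = -0.36 (outside (0, 60))
  t = (30 x 4 + 122) / 5.5 = 44
  t = (30 x 4 - 238) / 5.5 = -21.45 (outside (0, 60))
  t = (30 x 4 + 238) / 5.5 = 65.09 (outside (0, 60))
Valid solutions in (0, 60): {44} minutes.
The first occurrence is t = 44 minutes.
The hands form a 122-degree angle at 44 minutes past 4:00.

Final answer: 44 minutes past 4:00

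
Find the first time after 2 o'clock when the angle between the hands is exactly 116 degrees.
At t minutes past 2:00, the hour hand is at 30 x 2 + 0.5t degrees and the minute hand is at 6t degrees.
The smaller angle between them is 116 degrees when |30H - 5.5t| = 116 or |30H - 5.5t| = 244.
With H = 2, solve 30 x 2 - 5.5t = +/- target for each target:
  t = (30 x 2 - 116) / 5.5 = -10.18 (outside (0, 60))
  t = (30 x 2 + 116) / 5.5 = 32
  t = (30 x 2 - 244) / 5.5 = -33.45 (outside (0, 60))
  t = (30 x 2 + 244) / 5.5 = 55.27
Valid solutions in (0, 60): {32, 55.27} minutes.
The first occurrence is t = 32 minutes.
The hands form a 116-degree angle at 32 minutes past 2:00.

Final answer: 32 minutes past 2:00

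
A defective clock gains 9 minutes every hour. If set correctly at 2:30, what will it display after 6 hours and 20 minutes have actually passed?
For every 60 true minutes, the faulty clock advances 60 + 9 = 69 minutes.
True elapsed: 6 hours and 20 minutes = 380 minutes.
Faulty clock advances: 380 x 69/60 = 437 minutes (drift: 57 minutes ahead).
Shown time: 2:30 + 437 minutes = 9:47.

Final answer: 9:47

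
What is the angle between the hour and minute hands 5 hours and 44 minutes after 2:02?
First find the time 5 hours and 44 minutes after 2:02.
Total minutes: 2 x 60 + 2 + 5 x 60 + 44 = 466.
466 mod 720 = 466 minutes = 7:46.
Now compute the angle at 7:46:
Hour hand: 7 x 30 + 46 x 0.5 = 233 degrees
Minute hand: 46 x 6 = 276 degrees
Difference: |233 - 276| = 43 degrees
The angle is 43 degrees

Final answer: 43 degrees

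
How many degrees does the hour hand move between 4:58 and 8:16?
The hour hand moves 0.5 degrees per minute.
Time elapsed: 8:16 - 4:58 = 198 minutes
Angular displacement: 198 x 0.5 = 99 degrees

Final answer: 99 degrees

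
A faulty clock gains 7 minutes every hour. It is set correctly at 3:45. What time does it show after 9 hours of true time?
For every 60 true minutes, the faulty clock advances 60 + 7 = 67 minutes.
True elapsed: 9 hours = 540 minutes.
Faulty clock advances: 540 x 67/60 = 603 minutes (drift: 63 minutes ahead).
Shown time: 3:45 + 603 minutes = 1:48.

Final answer: 1:48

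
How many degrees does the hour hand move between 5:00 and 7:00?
The hour hand moves 0.5 degrees per minute.
Time elapsed: 7:00 - 5:00 = 120 minutes
Angular displacement: 120 x 0.5 = 60 degrees

Final answer: 60 degrees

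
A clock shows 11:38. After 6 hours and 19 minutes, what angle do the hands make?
First find the time 6 hours and 19 minutes after 11:38.
Total minutes: 11 x 60 + 38 + 6 x 60 + 19 = 1077.
1077 mod 720 = 357 minutes = 5:57.
Now compute the angle at 5:57:
Hour hand: 5 x 30 + 57 x 0.5 = 178.5 degrees
Minute hand: 57 x 6 = 342 degrees
Difference: |178.5 - 342| = 163.5 degrees
The angle is 163.5 degrees

Final answer: 163.5 degrees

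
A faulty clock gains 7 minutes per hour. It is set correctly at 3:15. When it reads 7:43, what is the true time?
For every 60 true minutes, the faulty clock advances 67 minutes, so 1 faulty-clock minute corresponds to 60/67 true minutes.
From 3:15 to 7:43 on the faulty dial is 268 minutes.
True elapsed: 268 x 60/67 = 240 minutes = 4 hours.
True time: 3:15 + 4 hours = 7:15.

Final answer: 7:15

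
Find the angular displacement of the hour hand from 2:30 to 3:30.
The hour hand moves 0.5 degrees per minute.
Time elapsed: 3:30 - 2:30 = 60 minutes
Angular displacement: 60 x 0.5 = 30 degrees

Final answer: 30 degrees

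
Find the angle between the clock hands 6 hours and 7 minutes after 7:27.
First find the time 6 hours and 7 minutes after 7:27.
Total minutes: 7 x 60 + 27 + 6 x 60 + 7 = 814.
814 mod 720 = 94 minutes = 1:34.
Now compute the angle at 1:34:
Hour hand: 1 x 30 + 34 x 0.5 = 47 degrees
Minute hand: 34 x 6 = 204 degrees
Difference: |47 - 204| = 157 degrees
The angle is 157 degrees

Final answer: 157 degrees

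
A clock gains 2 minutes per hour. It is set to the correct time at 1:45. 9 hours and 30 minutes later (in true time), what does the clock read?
For every 60 true minutes, the faulty clock advances 60 + 2 = 62 minutes.
True elapsed: 9 hours and 30 minutes = 570 minutes.
Faulty clock advances: 570 x 62/60 = 589 minutes (drift: 19 minutes ahead).
Shown time: 1:45 + 589 minutes = 11:34.

Final answer: 11:34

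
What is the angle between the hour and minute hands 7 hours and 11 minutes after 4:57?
First find the time 7 hours and 11 minutes after 4:57.
Total minutes: 4 x 60 + 57 + 7 x 60 + 11 = 728.
728 mod 720 = 8 minutes = 12:08.
Now compute the angle at 12:08:
Hour hand: 0 x 30 + 8 x 0.5 = 4 degrees
Minute hand: 8 x 6 = 48 degrees
Difference: |4 - 48| = 44 degrees
The angle is 44 degrees

Final answer: 44 degrees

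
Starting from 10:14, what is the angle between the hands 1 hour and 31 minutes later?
First find the time 1 hour and 31 minutes after 10:14.
Total minutes: 10 x 60 + 14 + 1 x 60 + 31 = 705.
705 mod 720 = 705 minutes = 11:45.
Now compute the angle at 11:45:
Hour hand: 11 x 30 + 45 x 0.5 = 352.5 degrees
Minute hand: 45 x 6 = 270 degrees
Difference: |352.5 - 270| = 82.5 degrees
The angle is 82.5 degrees

Final answer: 82.5 degrees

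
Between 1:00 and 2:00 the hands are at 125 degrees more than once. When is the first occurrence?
At t minutes past 1:00, the hour hand is at 30 x 1 + 0.5t degrees and the minute hand is at 6t degrees.
The smaller angle between them is 125 degrees when |30H - 5.5t| = 125 or |30H - 5.5t| = 235.
With H = 1, solve 30 x 1 - 5.5t = +/- target for each target:
  t = (30 x 1 - 125) / 5.5 = -17.27 (outside (0, 60))
  t = (30 x 1 + 125) / 5.5 = 28.18
  t = (30 x 1 - 235) / 5.5 = -37.27 (outside (0, 60))
  t = (30 x 1 + 235) / 5.5 = 48.18
Valid solutions in (0, 60): {28.18, 48.18} minutes.
The first occurrence is t = 28.18 minutes.
The hands form a 125-degree angle at 28.18 minutes past 1:00.

Final answer: 28.18 minutes past 1:00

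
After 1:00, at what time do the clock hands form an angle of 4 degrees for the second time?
At t minutes past 1:00, the hour hand is at 30 x 1 + 0.5t degrees and the minute hand is at 6t degrees.
The smaller angle between them is 4 degrees when |30H - 5.5t| = 4 or |30H - 5.5t| = 356.
With H = 1, solve 30 x 1 - 5.5t = +/- target for each target:
  t = (30 x 1 - 4) / 5.5 = 4.73
  t = (30 x 1 + 4) / 5.5 = 6.18
  t = (30 x 1 - 356) / 5.5 = -59.27 (outside (0, 60))
  t = (30 x 1 + 356) / 5.5 = 70.18 (outside (0, 60))
Valid solutions in (0, 60): {4.73, 6.18} minutes.
The second occurrence is t = 6.18 minutes.
The hands form a 4-degree angle at 6.18 minutes past 1:00.

Final answer: 6.18 minutes past 1:00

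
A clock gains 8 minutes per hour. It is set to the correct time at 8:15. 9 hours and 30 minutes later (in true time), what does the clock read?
For every 60 true minutes, the faulty clock advances 60 + 8 = 68 minutes.
True elapsed: 9 hours and 30 minutes = 570 minutes.
Faulty clock advances: 570 x 68/60 = 646 minutes (drift: 76 minutes ahead).
Shown time: 8:15 + 646 minutes = 7:01.

Final answer: 7:01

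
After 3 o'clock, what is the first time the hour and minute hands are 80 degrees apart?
At t minutes past 3:00, the hour hand is at 30 x 3 + 0.5t degrees and the minute hand is at 6t degrees.
The smaller angle between them is 80 degrees when |30H - 5.5t| = 80 or |30H - 5.5t| = 280.
With H = 3, solve 30 x 3 - 5.5t = +/- target for each target:
  t = (30 x 3 - 80) / 5.5 = 1.82
  t = (30 x 3 + 80) / 5.5 = 30.91
  t = (30 x 3 - 280) / 5.5 = -34.55 (outside (0, 60))
  t = (30 x 3 + 280) / 5.5 = 67.27 (outside (0, 60))
Valid solutions in (0, 60): {1.82, 30.91} minutes.
The first occurrence is t = 1.82 minutes.
The hands form a 80-degree angle at 1.82 minutes past 3:00.

Final answer: 1.82 minutes past 3:00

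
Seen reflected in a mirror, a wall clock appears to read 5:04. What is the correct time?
Reflection across the vertical (12-6) axis maps a hand at angle A degrees to (360 - A) degrees, which sends a reading of T minutes past 12:00 to (720 - T) minutes past 12:00.
Mirror reads 5:04 = 304 minutes past 12:00.
Actual time: (720 - 304) mod 720 = 416 minutes = 6:56.

Final answer: 6:56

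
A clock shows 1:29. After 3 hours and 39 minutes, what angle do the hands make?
First find the time 3 hours and 39 minutes after 1:29.
Total minutes: 1 x 60 + 29 + 3 x 60 + 39 = 308.
308 mod 720 = 308 minutes = 5:08.
Now compute the angle at 5:08:
Hour hand: 5 x 30 + 8 x 0.5 = 154 degrees
Minute hand: 8 x 6 = 48 degrees
Difference: |154 - 48| = 106 degrees
The angle is 106 degrees

Final answer: 106 degrees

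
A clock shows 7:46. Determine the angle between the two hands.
Hour hand position: 7 x 30 + 46 x 0.5 = 233 degrees
Minute hand position: 46 x 6 = 276 degrees
Difference: |233 - 276| = 43 degrees
The angle between the hands is 43 degrees

Final answer: 43 degrees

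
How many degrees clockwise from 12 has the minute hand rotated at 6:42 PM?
The minute hand moves 6 degrees per minute.
At 6:42: 42 x 6 = 252 degrees

Final answer: 252 degrees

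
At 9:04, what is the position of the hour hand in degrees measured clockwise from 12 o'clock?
The hour hand moves 30 degrees per hour and 0.5 degrees per minute.
At 9:04: (9) x 30 + 4 x 0.5 = 270 + 2 = 272 degrees

Final answer: 272 degrees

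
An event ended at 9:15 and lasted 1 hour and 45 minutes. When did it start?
Starting time: 9:15 = 555 total minutes past 12:00
Subtracting: 1 hour and 45 minutes = 105 minutes
555 - 105 = 450 minutes
= 7 hours and 30 minutes past 12:00 = 7:30

Final answer: 7:30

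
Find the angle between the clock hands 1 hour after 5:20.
First find the time 1 hour after 5:20.
Total minutes: 5 x 60 + 20 + 1 x 60 + 0 = 380.
380 mod 720 = 380 minutes = 6:20.
Now compute the angle at 6:20:
Hour hand: 6 x 30 + 20 x 0.5 = 190 degrees
Minute hand: 20 x 6 = 120 degrees
Difference: |190 - 120| = 70 degrees
The angle is 70 degrees

Final answer: 70 degrees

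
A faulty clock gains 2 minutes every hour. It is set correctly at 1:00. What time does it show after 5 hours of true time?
For every 60 true minutes, the faulty clock advances 60 + 2 = 62 minutes.
True elapsed: 5 hours = 300 minutes.
Faulty clock advances: 300 x 62/60 = 310 minutes (drift: 10 minutes ahead).
Shown time: 1:00 + 310 minutes = 6:10.

Final answer: 6:10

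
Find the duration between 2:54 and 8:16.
From 2:54 to 8:16:
(8 x 60 + 16) - (2 x 60 + 54) = 496 - 174 = 322 minutes
= 5 hours and 22 minutes

Final answer: 5 hours and 22 minutes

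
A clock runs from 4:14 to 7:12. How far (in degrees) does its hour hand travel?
The hour hand moves 0.5 degrees per minute.
Time elapsed: 7:12 - 4:14 = 178 minutes
Angular displacement: 178 x 0.5 = 89 degrees

Final answer: 89 degrees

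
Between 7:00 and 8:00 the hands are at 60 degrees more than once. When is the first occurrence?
At t minutes past 7:00, the hour hand is at 30 x 7 + 0.5t degrees and the minute hand is at 6t degrees.
The smaller angle between them is 60 degrees when |30H - 5.5t| = 60 or |30H - 5.5t| = 300.
With H = 7, solve 30 x 7 - 5.5t = +/- target for each target:
  t = (30 x 7 - 60) / 5.5 = 27.27
  t = (30 x 7 + 60) / 5.5 = 49.09
  t = (30 x 7 - 300) / 5.5 = -16.36 (outside (0, 60))
  t = (30 x 7 + 300) / 5.5 = 92.73 (outside (0, 60))
Valid solutions in (0, 60): {27.27, 49.09} minutes.
The first occurrence is t = 27.27 minutes.
The hands form a 60-degree angle at 27.27 minutes past 7:00.

Final answer: 27.27 minutes past 7:00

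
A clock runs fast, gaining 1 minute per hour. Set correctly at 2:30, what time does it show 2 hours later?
For every 60 true minutes, the faulty clock advances 60 + 1 = 61 minutes.
True elapsed: 2 hours = 120 minutes.
Faulty clock advances: 120 x 61/60 = 122 minutes (drift: 2 minutes ahead).
Shown time: 2:30 + 122 minutes = 4:32.

Final answer: 4:32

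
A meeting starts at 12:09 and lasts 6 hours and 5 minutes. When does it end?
Starting time: 12:09
Adding 5 minutes to 9 minutes: 9 + 5 = 14 minutes
Adding 6 hours: 12 + 6 = 18 - 12 = 6
Final time: 6:14

Final answer: 6:14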